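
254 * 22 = 5588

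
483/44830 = 483/44830 = 0.01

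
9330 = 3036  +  6294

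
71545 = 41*1745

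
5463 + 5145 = 10608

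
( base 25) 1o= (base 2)110001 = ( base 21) 27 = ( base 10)49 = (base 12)41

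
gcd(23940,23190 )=30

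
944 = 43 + 901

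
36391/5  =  7278+ 1/5 =7278.20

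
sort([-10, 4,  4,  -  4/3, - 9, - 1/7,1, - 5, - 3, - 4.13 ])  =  [-10, - 9,  -  5, - 4.13, - 3,  -  4/3, - 1/7, 1, 4, 4]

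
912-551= 361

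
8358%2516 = 810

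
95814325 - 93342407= 2471918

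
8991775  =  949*9475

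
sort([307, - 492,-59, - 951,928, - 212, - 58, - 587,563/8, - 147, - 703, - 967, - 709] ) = [ -967,-951,- 709,-703,-587 ,  -  492, - 212 ,- 147, - 59, - 58,563/8,307, 928 ] 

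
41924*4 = 167696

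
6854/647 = 10 + 384/647 = 10.59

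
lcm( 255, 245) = 12495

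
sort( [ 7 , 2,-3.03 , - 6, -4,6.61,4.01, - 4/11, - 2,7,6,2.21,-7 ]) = [ - 7,-6, - 4,  -  3.03,  -  2,-4/11,2,2.21,  4.01,6, 6.61,7,7] 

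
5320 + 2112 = 7432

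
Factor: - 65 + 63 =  - 2 = - 2^1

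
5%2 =1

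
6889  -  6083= 806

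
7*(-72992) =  - 510944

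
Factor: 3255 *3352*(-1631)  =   - 2^3*3^1*5^1*7^2 * 31^1 * 233^1*419^1 = - 17795449560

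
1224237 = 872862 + 351375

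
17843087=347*51421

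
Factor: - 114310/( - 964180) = 2^( - 1 )*23^1*97^( - 1 )=23/194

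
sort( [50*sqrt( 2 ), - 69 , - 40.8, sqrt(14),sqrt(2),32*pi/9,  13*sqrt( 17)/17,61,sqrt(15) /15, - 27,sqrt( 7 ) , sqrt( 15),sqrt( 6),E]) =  [ - 69, - 40.8, - 27 , sqrt( 15)/15, sqrt(2),sqrt(6),  sqrt( 7), E, 13*sqrt(17 ) /17, sqrt(14 ), sqrt(  15 ),  32*pi/9,61,  50*sqrt( 2)] 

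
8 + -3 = 5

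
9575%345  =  260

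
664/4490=332/2245 = 0.15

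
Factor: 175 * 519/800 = 3633/32 = 2^( - 5)*3^1*7^1*173^1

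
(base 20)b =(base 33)B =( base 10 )11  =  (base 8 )13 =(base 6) 15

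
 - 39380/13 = -3030 + 10/13 = -3029.23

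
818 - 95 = 723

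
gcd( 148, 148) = 148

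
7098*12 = 85176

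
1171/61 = 19+12/61 = 19.20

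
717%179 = 1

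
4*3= 12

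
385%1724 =385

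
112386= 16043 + 96343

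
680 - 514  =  166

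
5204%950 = 454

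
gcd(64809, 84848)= 1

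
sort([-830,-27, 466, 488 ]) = [ - 830,-27 , 466, 488]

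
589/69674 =589/69674=0.01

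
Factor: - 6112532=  - 2^2*  71^1*21523^1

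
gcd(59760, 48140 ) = 1660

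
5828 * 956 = 5571568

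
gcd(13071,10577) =1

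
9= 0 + 9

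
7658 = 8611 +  - 953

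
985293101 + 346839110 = 1332132211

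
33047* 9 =297423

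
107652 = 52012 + 55640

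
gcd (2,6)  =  2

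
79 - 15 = 64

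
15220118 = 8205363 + 7014755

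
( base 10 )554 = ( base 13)338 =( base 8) 1052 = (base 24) N2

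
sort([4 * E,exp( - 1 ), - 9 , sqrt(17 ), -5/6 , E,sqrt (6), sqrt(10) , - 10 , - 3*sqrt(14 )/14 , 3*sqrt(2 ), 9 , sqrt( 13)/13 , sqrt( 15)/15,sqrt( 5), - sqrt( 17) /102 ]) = [ - 10,  -  9, - 5/6, - 3 * sqrt( 14 )/14, - sqrt( 17 ) /102, sqrt (15)/15 , sqrt( 13 )/13, exp( -1), sqrt( 5 ), sqrt( 6 ),  E, sqrt( 10), sqrt( 17),3*sqrt( 2),9,4*E ]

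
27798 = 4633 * 6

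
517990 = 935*554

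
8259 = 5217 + 3042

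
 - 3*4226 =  - 12678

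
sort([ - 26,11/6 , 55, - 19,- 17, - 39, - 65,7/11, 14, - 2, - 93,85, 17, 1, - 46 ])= [ - 93, - 65,-46, - 39, - 26,-19,-17, - 2,7/11,1, 11/6,14,17, 55,  85]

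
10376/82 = 126+22/41 = 126.54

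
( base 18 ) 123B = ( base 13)2C96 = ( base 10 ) 6545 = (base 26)9HJ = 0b1100110010001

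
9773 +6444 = 16217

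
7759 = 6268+1491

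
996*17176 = 17107296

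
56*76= 4256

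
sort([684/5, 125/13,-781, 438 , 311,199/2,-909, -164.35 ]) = [ - 909, - 781, - 164.35, 125/13, 199/2, 684/5 , 311, 438]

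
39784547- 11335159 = 28449388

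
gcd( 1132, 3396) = 1132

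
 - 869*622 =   -  540518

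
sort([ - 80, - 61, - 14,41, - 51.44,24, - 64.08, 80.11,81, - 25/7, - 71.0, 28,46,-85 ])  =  [ - 85,  -  80 , - 71.0 , - 64.08, - 61 , - 51.44, - 14, - 25/7 , 24, 28,41,46,80.11, 81 ]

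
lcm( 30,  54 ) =270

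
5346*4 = 21384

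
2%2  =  0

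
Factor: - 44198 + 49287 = 7^1*727^1 = 5089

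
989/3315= 989/3315 = 0.30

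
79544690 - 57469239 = 22075451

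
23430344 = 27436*854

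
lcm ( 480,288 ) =1440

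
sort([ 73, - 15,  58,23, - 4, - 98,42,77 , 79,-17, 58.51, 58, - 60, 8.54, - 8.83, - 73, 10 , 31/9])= [ - 98,- 73,-60,-17, - 15,-8.83, - 4,  31/9,8.54,10,23,42, 58,58,58.51,73,77,79]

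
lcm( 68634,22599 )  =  1853118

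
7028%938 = 462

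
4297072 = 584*7358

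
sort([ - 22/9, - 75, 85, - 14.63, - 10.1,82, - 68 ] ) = [  -  75,-68, - 14.63,  -  10.1 , - 22/9 , 82, 85] 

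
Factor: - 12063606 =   -  2^1*3^1*2010601^1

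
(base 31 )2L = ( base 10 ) 83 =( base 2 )1010011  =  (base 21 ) 3K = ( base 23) 3E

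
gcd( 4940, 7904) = 988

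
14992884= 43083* 348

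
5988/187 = 32+4/187 = 32.02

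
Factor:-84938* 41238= - 2^2*3^2*7^1*29^1*79^1*6067^1 = - 3502673244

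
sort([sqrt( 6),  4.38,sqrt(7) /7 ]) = [ sqrt( 7 )/7,sqrt(6),4.38 ] 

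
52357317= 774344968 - 721987651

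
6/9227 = 6/9227 = 0.00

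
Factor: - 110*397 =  - 43670  =  - 2^1*5^1 * 11^1*397^1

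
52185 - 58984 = -6799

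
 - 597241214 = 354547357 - 951788571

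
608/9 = 67 + 5/9 = 67.56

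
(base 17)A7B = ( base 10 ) 3020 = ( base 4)233030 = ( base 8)5714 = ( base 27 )43n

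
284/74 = 142/37 = 3.84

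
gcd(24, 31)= 1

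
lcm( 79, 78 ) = 6162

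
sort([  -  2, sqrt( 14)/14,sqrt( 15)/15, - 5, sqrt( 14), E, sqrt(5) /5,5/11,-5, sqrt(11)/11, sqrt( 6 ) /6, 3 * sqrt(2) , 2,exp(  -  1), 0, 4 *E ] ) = [ - 5,  -  5, -2, 0,sqrt( 15)/15, sqrt( 14 ) /14,sqrt( 11)/11, exp( - 1),sqrt( 6 ) /6, sqrt(5 )/5, 5/11,2, E, sqrt(14 ), 3*sqrt( 2) , 4 * E ]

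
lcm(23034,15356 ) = 46068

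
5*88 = 440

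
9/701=9/701=0.01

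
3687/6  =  1229/2  =  614.50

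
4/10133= 4/10133 =0.00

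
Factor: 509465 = 5^1*11^1 * 59^1*157^1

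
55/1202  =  55/1202 = 0.05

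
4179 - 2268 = 1911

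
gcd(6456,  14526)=1614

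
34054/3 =34054/3 = 11351.33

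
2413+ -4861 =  - 2448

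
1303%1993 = 1303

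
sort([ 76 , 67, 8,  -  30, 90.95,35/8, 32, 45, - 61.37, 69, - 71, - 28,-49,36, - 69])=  [ - 71, - 69, - 61.37, - 49, - 30, - 28, 35/8,8, 32, 36,45, 67,69, 76, 90.95 ] 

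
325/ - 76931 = - 1 + 76606/76931 = - 0.00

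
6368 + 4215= 10583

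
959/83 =959/83 = 11.55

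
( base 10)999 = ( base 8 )1747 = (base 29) 15D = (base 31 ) 117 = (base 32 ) V7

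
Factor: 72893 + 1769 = 2^1 * 7^1*5333^1 = 74662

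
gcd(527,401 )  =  1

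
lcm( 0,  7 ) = 0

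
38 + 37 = 75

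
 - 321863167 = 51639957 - 373503124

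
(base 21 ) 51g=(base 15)9E7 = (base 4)203002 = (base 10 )2242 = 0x8c2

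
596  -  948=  - 352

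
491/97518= 491/97518 = 0.01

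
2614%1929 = 685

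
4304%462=146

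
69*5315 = 366735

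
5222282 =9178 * 569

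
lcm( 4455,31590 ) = 347490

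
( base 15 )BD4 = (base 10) 2674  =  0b101001110010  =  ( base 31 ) 2o8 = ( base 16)a72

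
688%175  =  163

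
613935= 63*9745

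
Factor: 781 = 11^1*71^1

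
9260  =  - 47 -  - 9307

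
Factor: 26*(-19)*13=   -  6422 = - 2^1 * 13^2*19^1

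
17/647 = 17/647  =  0.03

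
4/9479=4/9479 = 0.00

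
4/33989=4/33989  =  0.00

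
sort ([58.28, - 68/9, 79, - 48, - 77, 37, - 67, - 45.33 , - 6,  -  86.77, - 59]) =[ - 86.77,-77, - 67, -59, - 48, - 45.33, - 68/9, - 6, 37, 58.28, 79]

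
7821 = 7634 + 187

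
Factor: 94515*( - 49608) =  - 4688700120  =  - 2^3*3^3*5^1 * 13^1 * 53^1*6301^1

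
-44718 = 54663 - 99381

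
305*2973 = 906765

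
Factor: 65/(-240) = -2^( - 4)*3^(-1 )*13^1 = - 13/48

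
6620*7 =46340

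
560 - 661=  - 101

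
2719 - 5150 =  - 2431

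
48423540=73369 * 660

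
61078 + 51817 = 112895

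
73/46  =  73/46 = 1.59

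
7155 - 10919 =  - 3764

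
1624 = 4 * 406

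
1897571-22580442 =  - 20682871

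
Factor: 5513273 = 5513273^1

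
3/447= 1/149= 0.01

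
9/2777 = 9/2777 = 0.00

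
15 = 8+7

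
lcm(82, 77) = 6314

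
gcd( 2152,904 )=8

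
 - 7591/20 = -380+9/20 = - 379.55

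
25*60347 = 1508675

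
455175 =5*91035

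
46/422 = 23/211 = 0.11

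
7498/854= 8 + 333/427 = 8.78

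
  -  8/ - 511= 8/511 = 0.02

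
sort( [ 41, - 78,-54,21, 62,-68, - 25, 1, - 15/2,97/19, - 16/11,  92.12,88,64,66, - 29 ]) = [ - 78,  -  68, - 54 ,-29,-25 ,-15/2, - 16/11,1,97/19,21 , 41,62, 64, 66,  88,92.12 ] 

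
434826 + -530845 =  - 96019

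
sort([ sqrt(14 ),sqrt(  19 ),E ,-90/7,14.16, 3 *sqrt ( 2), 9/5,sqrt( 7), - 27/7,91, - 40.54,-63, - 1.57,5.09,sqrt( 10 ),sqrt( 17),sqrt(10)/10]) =[ - 63,- 40.54, - 90/7, - 27/7, - 1.57 , sqrt(10 )/10,9/5,sqrt(7 ), E,sqrt(10 ),sqrt(14 ) , sqrt( 17), 3*sqrt(  2),sqrt(19 ) , 5.09,14.16, 91]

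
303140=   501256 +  - 198116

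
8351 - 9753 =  - 1402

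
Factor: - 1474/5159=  - 2/7 =- 2^1*7^ (-1)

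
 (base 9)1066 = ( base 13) 489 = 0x315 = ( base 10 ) 789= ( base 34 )n7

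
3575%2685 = 890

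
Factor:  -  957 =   -  3^1*11^1*29^1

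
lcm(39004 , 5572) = 39004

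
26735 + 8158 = 34893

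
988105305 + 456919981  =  1445025286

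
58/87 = 2/3 = 0.67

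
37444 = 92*407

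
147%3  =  0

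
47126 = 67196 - 20070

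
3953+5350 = 9303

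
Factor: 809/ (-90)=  - 2^(-1) * 3^( - 2) * 5^( - 1 )*809^1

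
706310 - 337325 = 368985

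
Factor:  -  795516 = -2^2*3^1*66293^1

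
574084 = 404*1421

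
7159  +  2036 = 9195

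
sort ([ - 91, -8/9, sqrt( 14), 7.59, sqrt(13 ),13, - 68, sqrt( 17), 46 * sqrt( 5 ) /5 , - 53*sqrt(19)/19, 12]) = [-91,  -  68, - 53*sqrt(19)/19,-8/9,sqrt(13 ),sqrt(14 ),sqrt( 17), 7.59, 12,13,46 * sqrt (5) /5]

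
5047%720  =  7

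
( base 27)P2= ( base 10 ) 677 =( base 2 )1010100101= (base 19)1GC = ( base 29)NA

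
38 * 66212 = 2516056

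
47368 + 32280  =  79648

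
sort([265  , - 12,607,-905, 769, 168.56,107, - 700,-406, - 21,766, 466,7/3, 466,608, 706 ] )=[ - 905,-700, - 406,-21,- 12, 7/3,  107, 168.56,  265 , 466,466, 607, 608, 706, 766, 769] 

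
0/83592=0 = 0.00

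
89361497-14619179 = 74742318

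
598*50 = 29900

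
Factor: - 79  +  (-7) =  - 86 = - 2^1*43^1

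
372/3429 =124/1143 = 0.11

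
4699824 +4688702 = 9388526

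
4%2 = 0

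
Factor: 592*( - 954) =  - 564768 = - 2^5 * 3^2*37^1*53^1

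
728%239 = 11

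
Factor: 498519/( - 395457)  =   - 3^1*7^1*41^1*683^(  -  1 ) = - 861/683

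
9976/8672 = 1 +163/1084= 1.15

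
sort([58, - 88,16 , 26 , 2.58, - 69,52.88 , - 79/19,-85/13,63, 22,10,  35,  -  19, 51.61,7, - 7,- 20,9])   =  [-88,-69, - 20, - 19, - 7,-85/13, - 79/19, 2.58, 7,9 , 10,16,22, 26,35,51.61,52.88,58,63] 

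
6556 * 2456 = 16101536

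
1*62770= 62770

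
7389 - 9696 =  - 2307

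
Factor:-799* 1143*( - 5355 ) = 4890491235 = 3^4*5^1 * 7^1 * 17^2* 47^1*127^1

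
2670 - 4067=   -  1397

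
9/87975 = 1/9775 = 0.00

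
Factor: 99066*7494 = 742400604  =  2^2 *3^2*11^1*19^1*79^1* 1249^1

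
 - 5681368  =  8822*( - 644)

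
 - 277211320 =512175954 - 789387274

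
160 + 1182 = 1342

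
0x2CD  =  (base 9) 876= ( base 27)qf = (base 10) 717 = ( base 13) 432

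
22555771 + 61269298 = 83825069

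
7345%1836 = 1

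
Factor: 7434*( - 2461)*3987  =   - 2^1*3^4*7^1*23^1*59^1*107^1* 443^1= -  72942460038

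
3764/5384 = 941/1346 = 0.70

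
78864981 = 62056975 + 16808006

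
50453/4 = 50453/4 = 12613.25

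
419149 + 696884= 1116033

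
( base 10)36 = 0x24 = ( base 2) 100100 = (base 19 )1h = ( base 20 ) 1g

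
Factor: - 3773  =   - 7^3*11^1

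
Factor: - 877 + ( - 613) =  - 1490 = -2^1*5^1*149^1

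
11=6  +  5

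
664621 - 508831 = 155790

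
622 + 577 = 1199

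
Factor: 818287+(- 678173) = 2^1*13^1*17^1 * 317^1  =  140114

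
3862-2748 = 1114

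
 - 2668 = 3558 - 6226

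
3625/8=453 + 1/8 = 453.12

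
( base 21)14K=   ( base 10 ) 545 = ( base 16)221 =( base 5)4140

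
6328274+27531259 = 33859533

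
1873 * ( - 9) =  -16857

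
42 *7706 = 323652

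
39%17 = 5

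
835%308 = 219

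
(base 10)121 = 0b1111001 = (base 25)4L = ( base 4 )1321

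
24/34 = 12/17 = 0.71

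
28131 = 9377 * 3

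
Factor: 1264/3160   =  2^1*5^ (- 1)=   2/5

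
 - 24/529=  - 1 +505/529 = - 0.05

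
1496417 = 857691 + 638726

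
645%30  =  15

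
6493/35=6493/35 = 185.51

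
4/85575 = 4/85575 = 0.00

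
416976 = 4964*84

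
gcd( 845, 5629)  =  13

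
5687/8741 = 5687/8741= 0.65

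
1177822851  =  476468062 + 701354789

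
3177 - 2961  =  216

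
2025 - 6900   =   - 4875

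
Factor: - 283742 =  - 2^1*141871^1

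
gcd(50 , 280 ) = 10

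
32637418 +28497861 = 61135279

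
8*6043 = 48344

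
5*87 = 435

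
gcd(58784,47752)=8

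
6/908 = 3/454  =  0.01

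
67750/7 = 67750/7 = 9678.57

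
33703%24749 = 8954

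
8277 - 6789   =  1488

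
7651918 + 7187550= 14839468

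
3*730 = 2190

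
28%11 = 6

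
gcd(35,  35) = 35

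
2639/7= 377=377.00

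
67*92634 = 6206478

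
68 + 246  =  314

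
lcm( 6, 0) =0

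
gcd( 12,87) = 3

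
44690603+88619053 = 133309656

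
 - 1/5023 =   -  1/5023 = - 0.00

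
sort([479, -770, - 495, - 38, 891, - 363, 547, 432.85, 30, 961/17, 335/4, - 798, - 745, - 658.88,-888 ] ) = [ - 888,-798 , - 770, - 745, -658.88, - 495, - 363, - 38,30,  961/17,335/4 , 432.85, 479,547,891]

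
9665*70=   676550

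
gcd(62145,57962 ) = 1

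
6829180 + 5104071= 11933251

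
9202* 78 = 717756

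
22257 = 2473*9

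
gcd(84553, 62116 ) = 1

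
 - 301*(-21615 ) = 6506115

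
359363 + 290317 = 649680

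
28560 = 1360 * 21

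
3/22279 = 3/22279 = 0.00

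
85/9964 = 85/9964 = 0.01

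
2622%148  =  106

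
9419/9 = 1046 + 5/9  =  1046.56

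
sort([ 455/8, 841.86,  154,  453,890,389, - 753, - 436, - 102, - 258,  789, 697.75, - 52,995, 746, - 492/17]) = [ - 753, - 436,  -  258, - 102, - 52, - 492/17,455/8,  154,389, 453,697.75, 746,789 , 841.86, 890,  995] 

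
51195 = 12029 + 39166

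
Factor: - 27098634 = -2^1*3^1*4516439^1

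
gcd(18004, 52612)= 28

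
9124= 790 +8334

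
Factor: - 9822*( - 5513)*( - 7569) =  - 409851404334 = -  2^1*3^3*29^2*37^1 * 149^1*1637^1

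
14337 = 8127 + 6210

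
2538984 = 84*30226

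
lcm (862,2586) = 2586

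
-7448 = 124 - 7572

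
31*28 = 868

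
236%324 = 236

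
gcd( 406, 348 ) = 58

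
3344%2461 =883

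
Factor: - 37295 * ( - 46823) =1746263785 = 5^1*7^1*6689^1 * 7459^1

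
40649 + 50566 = 91215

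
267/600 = 89/200 = 0.45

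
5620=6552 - 932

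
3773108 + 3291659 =7064767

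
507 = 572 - 65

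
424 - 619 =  - 195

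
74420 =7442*10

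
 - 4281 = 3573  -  7854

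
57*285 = 16245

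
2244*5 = 11220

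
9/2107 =9/2107 = 0.00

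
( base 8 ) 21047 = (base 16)2227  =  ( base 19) 1543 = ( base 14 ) 3287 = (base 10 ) 8743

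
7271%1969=1364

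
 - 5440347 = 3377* ( - 1611 )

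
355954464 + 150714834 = 506669298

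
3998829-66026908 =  - 62028079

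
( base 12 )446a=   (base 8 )16622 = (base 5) 220240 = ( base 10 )7570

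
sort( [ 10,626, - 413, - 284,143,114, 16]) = [  -  413, - 284,10, 16,114,143, 626 ] 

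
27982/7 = 3997 + 3/7 = 3997.43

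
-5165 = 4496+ - 9661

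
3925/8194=3925/8194  =  0.48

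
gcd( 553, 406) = 7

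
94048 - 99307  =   - 5259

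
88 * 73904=6503552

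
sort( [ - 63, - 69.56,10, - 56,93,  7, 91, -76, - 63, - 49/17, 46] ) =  [ - 76,  -  69.56, - 63, -63, - 56, - 49/17,7, 10,  46 , 91,93 ] 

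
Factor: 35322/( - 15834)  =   - 29/13 = -13^ ( - 1 )*29^1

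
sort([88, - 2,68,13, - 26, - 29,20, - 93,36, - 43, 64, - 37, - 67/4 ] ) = [ - 93 , - 43, - 37, - 29, - 26,-67/4, - 2, 13, 20, 36,64,68, 88 ]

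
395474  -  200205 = 195269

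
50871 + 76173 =127044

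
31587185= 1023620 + 30563565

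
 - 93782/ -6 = 15630 + 1/3= 15630.33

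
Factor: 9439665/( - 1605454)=- 2^(-1)*3^1*5^1*67^(-1)*11981^ ( - 1 )*629311^1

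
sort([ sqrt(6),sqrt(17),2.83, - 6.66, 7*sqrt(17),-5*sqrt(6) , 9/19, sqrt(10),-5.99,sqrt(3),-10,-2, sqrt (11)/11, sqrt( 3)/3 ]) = [ - 5*sqrt(6), - 10,-6.66, - 5.99, - 2,sqrt(11 )/11,9/19,sqrt(3 ) /3,sqrt( 3),sqrt( 6 ), 2.83,  sqrt( 10 ), sqrt(17 ),7*sqrt(17)]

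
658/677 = 658/677= 0.97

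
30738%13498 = 3742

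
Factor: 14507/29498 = 2^(  -  1 )*7^( - 3 )*43^( - 1)*89^1*163^1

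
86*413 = 35518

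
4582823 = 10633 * 431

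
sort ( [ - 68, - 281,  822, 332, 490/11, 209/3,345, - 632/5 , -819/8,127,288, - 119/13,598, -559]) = [ - 559, - 281, - 632/5, - 819/8 , - 68, - 119/13,  490/11,209/3,  127,288, 332,  345, 598, 822] 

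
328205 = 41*8005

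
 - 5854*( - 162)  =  948348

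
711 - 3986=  - 3275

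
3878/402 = 9 + 130/201=9.65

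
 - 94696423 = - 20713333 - 73983090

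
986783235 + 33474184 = 1020257419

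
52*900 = 46800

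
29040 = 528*55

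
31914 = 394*81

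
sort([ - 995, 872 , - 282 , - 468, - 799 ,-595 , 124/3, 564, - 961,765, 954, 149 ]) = [ - 995, - 961, - 799, - 595, - 468,-282,124/3, 149, 564,765,  872 , 954]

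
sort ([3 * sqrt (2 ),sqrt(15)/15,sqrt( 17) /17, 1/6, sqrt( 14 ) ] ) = [1/6, sqrt( 17)/17, sqrt( 15 )/15, sqrt ( 14), 3*sqrt(2 ) ] 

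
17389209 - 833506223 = -816117014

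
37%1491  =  37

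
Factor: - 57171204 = - 2^2*3^3*17^1* 31139^1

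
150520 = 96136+54384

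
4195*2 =8390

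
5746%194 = 120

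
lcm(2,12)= 12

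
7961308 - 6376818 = 1584490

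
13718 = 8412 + 5306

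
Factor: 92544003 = 3^2*19^1*541193^1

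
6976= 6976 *1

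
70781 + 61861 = 132642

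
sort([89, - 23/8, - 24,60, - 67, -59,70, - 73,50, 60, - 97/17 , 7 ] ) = [ - 73,-67, - 59, - 24, - 97/17, - 23/8,7 , 50,60, 60,  70 , 89] 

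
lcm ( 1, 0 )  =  0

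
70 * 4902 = 343140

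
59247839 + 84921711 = 144169550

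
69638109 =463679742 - 394041633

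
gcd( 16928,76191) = 1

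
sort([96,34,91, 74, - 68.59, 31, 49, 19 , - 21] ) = [ - 68.59,  -  21,  19,  31, 34 , 49,74,91,96]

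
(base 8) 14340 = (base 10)6368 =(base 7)24365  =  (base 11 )486a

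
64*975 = 62400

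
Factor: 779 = 19^1*41^1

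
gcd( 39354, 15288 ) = 42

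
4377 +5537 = 9914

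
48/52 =12/13 = 0.92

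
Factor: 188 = 2^2*47^1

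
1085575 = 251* 4325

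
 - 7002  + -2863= - 9865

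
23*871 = 20033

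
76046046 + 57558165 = 133604211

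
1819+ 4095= 5914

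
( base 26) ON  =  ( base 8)1207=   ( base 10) 647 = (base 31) KR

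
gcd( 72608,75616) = 32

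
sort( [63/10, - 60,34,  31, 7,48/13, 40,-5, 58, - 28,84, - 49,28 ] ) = [  -  60,-49, - 28, - 5, 48/13, 63/10, 7, 28, 31, 34, 40,58, 84]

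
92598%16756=8818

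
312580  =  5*62516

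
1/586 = 1/586 = 0.00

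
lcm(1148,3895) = 109060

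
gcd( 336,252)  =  84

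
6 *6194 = 37164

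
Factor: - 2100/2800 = - 3/4 = - 2^( -2 )*3^1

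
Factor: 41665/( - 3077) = -5^1*13^1 * 17^( - 1)*  181^( -1)*641^1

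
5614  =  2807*2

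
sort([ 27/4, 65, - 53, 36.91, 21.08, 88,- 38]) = [ - 53,-38, 27/4,21.08,36.91 , 65,88 ]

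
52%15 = 7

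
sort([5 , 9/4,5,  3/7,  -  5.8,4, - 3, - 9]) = [ - 9 , - 5.8, - 3,  3/7,9/4,4,5,  5]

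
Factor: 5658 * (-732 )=-2^3*3^2 * 23^1 * 41^1*61^1 = - 4141656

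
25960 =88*295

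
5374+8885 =14259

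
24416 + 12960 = 37376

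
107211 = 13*8247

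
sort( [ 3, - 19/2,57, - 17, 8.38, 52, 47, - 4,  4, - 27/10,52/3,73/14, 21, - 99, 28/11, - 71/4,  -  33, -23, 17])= [ - 99, - 33,  -  23,- 71/4,  -  17, - 19/2, - 4, - 27/10, 28/11, 3,4, 73/14,8.38,17, 52/3 , 21,47,52, 57]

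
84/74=42/37 =1.14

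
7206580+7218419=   14424999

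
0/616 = 0= 0.00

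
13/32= 13/32 = 0.41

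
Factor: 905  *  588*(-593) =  - 315559020=- 2^2 * 3^1*5^1*7^2*181^1*593^1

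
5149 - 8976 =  - 3827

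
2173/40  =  54 + 13/40 = 54.33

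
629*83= 52207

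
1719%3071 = 1719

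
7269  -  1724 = 5545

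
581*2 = 1162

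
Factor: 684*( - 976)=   -  2^6 * 3^2*19^1*61^1 =-  667584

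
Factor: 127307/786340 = 2^( - 2)*5^( - 1)*61^1*2087^1*39317^(-1)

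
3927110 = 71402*55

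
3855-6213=-2358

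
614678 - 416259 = 198419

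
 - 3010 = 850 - 3860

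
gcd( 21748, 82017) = 1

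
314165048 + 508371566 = 822536614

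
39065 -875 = 38190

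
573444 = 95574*6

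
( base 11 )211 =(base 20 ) CE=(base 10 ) 254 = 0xFE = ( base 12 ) 192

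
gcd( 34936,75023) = 1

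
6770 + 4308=11078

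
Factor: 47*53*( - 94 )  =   - 2^1 * 47^2*53^1 = - 234154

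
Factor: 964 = 2^2*241^1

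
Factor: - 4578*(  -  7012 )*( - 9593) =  - 307944279048 =- 2^3 * 3^1*7^1*53^1 * 109^1 * 181^1*1753^1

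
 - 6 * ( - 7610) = 45660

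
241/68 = 241/68 = 3.54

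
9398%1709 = 853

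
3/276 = 1/92 = 0.01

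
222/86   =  2 + 25/43 = 2.58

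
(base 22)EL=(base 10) 329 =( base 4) 11021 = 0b101001001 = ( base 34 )9N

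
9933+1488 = 11421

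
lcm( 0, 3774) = 0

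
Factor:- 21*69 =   -  3^2*7^1 * 23^1=-1449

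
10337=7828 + 2509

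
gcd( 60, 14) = 2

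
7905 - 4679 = 3226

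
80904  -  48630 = 32274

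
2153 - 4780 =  - 2627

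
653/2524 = 653/2524 = 0.26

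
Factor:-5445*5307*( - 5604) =2^2*3^4*5^1*11^2*29^1*  61^1*467^1= 161936630460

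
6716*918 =6165288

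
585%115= 10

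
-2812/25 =-113+13/25  =  - 112.48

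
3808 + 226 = 4034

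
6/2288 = 3/1144 = 0.00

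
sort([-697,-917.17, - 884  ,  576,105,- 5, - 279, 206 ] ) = [ - 917.17, - 884,  -  697, - 279, - 5,105,206, 576]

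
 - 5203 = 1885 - 7088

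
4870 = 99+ 4771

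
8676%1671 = 321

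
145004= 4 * 36251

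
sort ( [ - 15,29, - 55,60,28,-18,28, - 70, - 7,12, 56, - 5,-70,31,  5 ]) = [  -  70, -70,  -  55,- 18, -15,  -  7, - 5,5,12,28, 28,29,31 , 56,60]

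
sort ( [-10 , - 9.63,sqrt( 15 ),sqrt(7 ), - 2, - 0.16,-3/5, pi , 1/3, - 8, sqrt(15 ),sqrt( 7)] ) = [-10, - 9.63, - 8, - 2, - 3/5, - 0.16, 1/3, sqrt( 7),sqrt (7), pi, sqrt (15),  sqrt( 15)]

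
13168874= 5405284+7763590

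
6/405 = 2/135 = 0.01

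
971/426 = 971/426 = 2.28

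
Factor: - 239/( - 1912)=2^(-3 ) = 1/8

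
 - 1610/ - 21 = 76 +2/3 = 76.67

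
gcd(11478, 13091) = 1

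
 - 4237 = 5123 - 9360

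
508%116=44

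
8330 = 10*833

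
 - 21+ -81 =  -102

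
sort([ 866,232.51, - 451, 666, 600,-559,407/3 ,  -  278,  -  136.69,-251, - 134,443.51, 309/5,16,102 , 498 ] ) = [ - 559,-451,-278, - 251,- 136.69, - 134,16,309/5, 102, 407/3,232.51,443.51,498,600, 666, 866 ] 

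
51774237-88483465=-36709228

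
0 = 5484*0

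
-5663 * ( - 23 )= 130249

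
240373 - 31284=209089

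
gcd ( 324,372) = 12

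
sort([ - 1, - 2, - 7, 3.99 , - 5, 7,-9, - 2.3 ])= [-9,- 7, - 5 , - 2.3, - 2, - 1, 3.99, 7 ]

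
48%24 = 0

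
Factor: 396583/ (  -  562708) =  - 2^(-2)* 11^1 * 31^1*  1163^1*140677^( - 1 ) 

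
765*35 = 26775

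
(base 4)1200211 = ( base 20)f91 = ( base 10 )6181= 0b1100000100101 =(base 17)146A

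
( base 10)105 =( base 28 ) 3L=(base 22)4H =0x69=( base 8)151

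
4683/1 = 4683=4683.00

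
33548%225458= 33548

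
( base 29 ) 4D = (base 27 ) 4l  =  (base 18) 73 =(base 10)129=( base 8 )201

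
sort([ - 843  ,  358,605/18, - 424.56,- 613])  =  [ - 843, - 613,- 424.56, 605/18 , 358] 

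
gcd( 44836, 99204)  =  4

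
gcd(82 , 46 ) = 2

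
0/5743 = 0 = 0.00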